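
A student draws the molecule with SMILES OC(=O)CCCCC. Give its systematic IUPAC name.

hexanoic acid

The longest carbon chain that includes the –COOH group has 6 carbons, so the parent hydride is hexane.
A carboxylic acid (terminal –COOH) is the principal characteristic group, giving the suffix -oic acid.
The numbering direction is chosen so that the carboxylic acid carbon is C-1 by definition.
Putting it together: hexanoic acid.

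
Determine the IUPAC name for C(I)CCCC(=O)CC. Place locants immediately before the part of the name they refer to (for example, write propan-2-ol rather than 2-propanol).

The longest carbon chain that includes the carbonyl has 7 carbons, so the parent hydride is heptane.
The highest-priority functional group is a ketone (C=O on an internal carbon), so the name ends in -one.
Number the chain so that numbering from this end puts the carbonyl group at C-3 rather than C-5.
This places the carbonyl at C-3; an iodo group at C-7.
Putting it together: 7-iodoheptan-3-one.

7-iodoheptan-3-one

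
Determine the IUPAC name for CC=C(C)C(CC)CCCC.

4-ethyl-3-methyloct-2-ene

Counting along the main chain through the multiple bond gives 8 carbons: the parent is octane.
The chain contains a C=C double bond, so the unsaturation ending is -ene.
Choose the numbering such that numbering from this end puts the double bond at C-2 rather than C-6.
This places the double bond between C-2 and C-3; an ethyl group at C-4; a methyl group at C-3.
Prefixes are listed alphabetically: ethyl, methyl.
The name is 4-ethyl-3-methyloct-2-ene.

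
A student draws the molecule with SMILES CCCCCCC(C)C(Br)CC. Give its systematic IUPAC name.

The longest continuous carbon chain has 10 atoms, so the parent hydride is decane.
Choose the numbering such that the substituent locant set {3,4} is lower than {7,8} at the first point of difference.
That gives a bromo group at C-3; a methyl group at C-4.
Substituent prefixes are cited in alphabetical order (multiplying prefixes like di-/tri- are ignored for ordering).
Assembling the pieces gives 3-bromo-4-methyldecane.

3-bromo-4-methyldecane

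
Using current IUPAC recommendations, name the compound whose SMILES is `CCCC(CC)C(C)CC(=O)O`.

4-ethyl-3-methylheptanoic acid

Counting along the main chain through the –COOH group gives 7 carbons: the parent is heptane.
The highest-priority functional group is a carboxylic acid (terminal –COOH), so the name ends in -oic acid.
The numbering direction is chosen so that the carboxylic acid carbon is C-1 by definition.
That gives an ethyl group at C-4; a methyl group at C-3.
Substituent prefixes are cited in alphabetical order (multiplying prefixes like di-/tri- are ignored for ordering).
Assembling the pieces gives 4-ethyl-3-methylheptanoic acid.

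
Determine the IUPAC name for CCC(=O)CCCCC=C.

non-8-en-3-one

The longest chain bearing the carbonyl and the multiple bond is 9 carbons long (nonane).
The principal characteristic group is a ketone (C=O on an internal carbon), named with the suffix -one.
A C=C double bond in the chain gives the infix -ene-.
The numbering direction is chosen so that numbering from this end puts the carbonyl group at C-3 rather than C-7.
That gives the carbonyl at C-3; the double bond between C-8 and C-9.
Putting it together: non-8-en-3-one.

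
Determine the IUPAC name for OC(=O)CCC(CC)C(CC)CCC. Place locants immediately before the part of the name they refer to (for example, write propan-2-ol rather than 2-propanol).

4,5-diethyloctanoic acid

The longest chain bearing the –COOH group is 8 carbons long (octane).
The highest-priority functional group is a carboxylic acid (terminal –COOH), so the name ends in -oic acid.
Choose the numbering such that the carboxylic acid carbon is C-1 by definition.
With this numbering: ethyl groups at C-4 and C-5.
The name is 4,5-diethyloctanoic acid.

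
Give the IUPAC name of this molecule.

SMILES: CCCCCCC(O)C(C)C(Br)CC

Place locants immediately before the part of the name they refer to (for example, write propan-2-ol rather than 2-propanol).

3-bromo-4-methylundecan-5-ol

The longest chain bearing the –OH group is 11 carbons long (undecane).
An alcohol (–OH) is the principal characteristic group, giving the suffix -ol.
Choose the numbering such that numbering from this end puts the hydroxyl group at C-5 rather than C-7.
This places the hydroxyl at C-5; a bromo group at C-3; a methyl group at C-4.
Substituent prefixes are cited in alphabetical order (multiplying prefixes like di-/tri- are ignored for ordering).
The name is 3-bromo-4-methylundecan-5-ol.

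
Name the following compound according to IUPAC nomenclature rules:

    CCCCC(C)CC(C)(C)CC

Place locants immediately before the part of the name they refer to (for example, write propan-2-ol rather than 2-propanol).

3,3,5-trimethylnonane

The longest carbon chain is 9 atoms: the parent is nonane.
The numbering direction is chosen so that the substituent locant set {3,3,5} is lower than {5,7,7} at the first point of difference.
That gives methyl groups at C-3 (×2) and C-5.
The name is 3,3,5-trimethylnonane.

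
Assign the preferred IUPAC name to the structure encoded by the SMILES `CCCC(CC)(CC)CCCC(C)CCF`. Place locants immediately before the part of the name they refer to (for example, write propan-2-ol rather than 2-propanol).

The longest carbon chain is 10 atoms: the parent is decane.
Number the chain so that the substituent locant set {1,3,7,7} is lower than {4,4,8,10} at the first point of difference.
With this numbering: two ethyl groups at C-7; a fluoro group at C-1; a methyl group at C-3.
The substituents are ordered alphabetically, ignoring any di-/tri- multipliers.
Putting it together: 7,7-diethyl-1-fluoro-3-methyldecane.

7,7-diethyl-1-fluoro-3-methyldecane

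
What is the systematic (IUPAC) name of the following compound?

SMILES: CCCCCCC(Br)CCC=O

The longest carbon chain that includes the –CHO group has 10 carbons, so the parent hydride is decane.
An aldehyde (terminal –CHO) is the principal characteristic group, giving the suffix -al.
Number the chain so that the aldehyde carbon is C-1 by definition.
That gives a bromo group at C-4.
Assembling the pieces gives 4-bromodecanal.

4-bromodecanal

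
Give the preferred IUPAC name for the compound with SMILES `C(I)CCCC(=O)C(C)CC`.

Counting along the main chain through the carbonyl gives 8 carbons: the parent is octane.
A ketone (C=O on an internal carbon) is the principal characteristic group, giving the suffix -one.
Choose the numbering such that numbering from this end puts the carbonyl group at C-4 rather than C-5.
That gives the carbonyl at C-4; an iodo group at C-8; a methyl group at C-3.
Prefixes are listed alphabetically: iodo, methyl.
The name is 8-iodo-3-methyloctan-4-one.

8-iodo-3-methyloctan-4-one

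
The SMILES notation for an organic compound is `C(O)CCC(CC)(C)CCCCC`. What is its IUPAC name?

4-ethyl-4-methylnonan-1-ol

The longest chain bearing the –OH group is 9 carbons long (nonane).
An alcohol (–OH) is the principal characteristic group, giving the suffix -ol.
Choose the numbering such that numbering from this end puts the hydroxyl group at C-1 rather than C-9.
With this numbering: the hydroxyl at C-1; an ethyl group at C-4; a methyl group at C-4.
Substituent prefixes are cited in alphabetical order (multiplying prefixes like di-/tri- are ignored for ordering).
The name is 4-ethyl-4-methylnonan-1-ol.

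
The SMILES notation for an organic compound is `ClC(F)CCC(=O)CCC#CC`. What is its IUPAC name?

1-chloro-1-fluoronon-7-yn-4-one

The longest carbon chain that includes the carbonyl and the multiple bond has 9 carbons, so the parent hydride is nonane.
The principal characteristic group is a ketone (C=O on an internal carbon), named with the suffix -one.
The chain contains a C≡C triple bond, so the unsaturation ending is -yne.
The numbering direction is chosen so that numbering from this end puts the carbonyl group at C-4 rather than C-6.
That gives the carbonyl at C-4; the triple bond between C-7 and C-8; a chloro group at C-1; a fluoro group at C-1.
The substituents are ordered alphabetically, ignoring any di-/tri- multipliers.
The name is 1-chloro-1-fluoronon-7-yn-4-one.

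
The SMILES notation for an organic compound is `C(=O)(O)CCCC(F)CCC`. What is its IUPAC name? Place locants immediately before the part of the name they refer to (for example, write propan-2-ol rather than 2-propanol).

5-fluorooctanoic acid

The longest carbon chain that includes the –COOH group has 8 carbons, so the parent hydride is octane.
The highest-priority functional group is a carboxylic acid (terminal –COOH), so the name ends in -oic acid.
Choose the numbering such that the carboxylic acid carbon is C-1 by definition.
That gives a fluoro group at C-5.
Assembling the pieces gives 5-fluorooctanoic acid.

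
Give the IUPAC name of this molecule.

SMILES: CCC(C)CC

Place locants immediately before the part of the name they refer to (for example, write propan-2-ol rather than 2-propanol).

The longest carbon chain is 5 atoms: the parent is pentane.
The molecule is symmetric, so either numbering direction gives the same locants.
With this numbering: a methyl group at C-3.
Assembling the pieces gives 3-methylpentane.

3-methylpentane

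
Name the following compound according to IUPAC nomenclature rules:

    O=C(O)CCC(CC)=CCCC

Counting along the main chain through the –COOH group and the multiple bond gives 8 carbons: the parent is octane.
A carboxylic acid (terminal –COOH) is the principal characteristic group, giving the suffix -oic acid.
There is one C=C double bond, indicated by the ending -ene.
Choose the numbering such that the carboxylic acid carbon is C-1 by definition.
That gives the double bond between C-4 and C-5; an ethyl group at C-4.
Putting it together: 4-ethyloct-4-enoic acid.

4-ethyloct-4-enoic acid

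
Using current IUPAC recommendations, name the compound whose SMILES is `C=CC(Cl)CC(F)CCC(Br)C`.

The longest chain bearing the multiple bond is 9 carbons long (nonane).
A C=C double bond in the chain gives the infix -ene-.
Number the chain so that numbering from this end puts the double bond at C-1 rather than C-8.
That gives the double bond between C-1 and C-2; a bromo group at C-8; a chloro group at C-3; a fluoro group at C-5.
Substituent prefixes are cited in alphabetical order (multiplying prefixes like di-/tri- are ignored for ordering).
Assembling the pieces gives 8-bromo-3-chloro-5-fluoronon-1-ene.

8-bromo-3-chloro-5-fluoronon-1-ene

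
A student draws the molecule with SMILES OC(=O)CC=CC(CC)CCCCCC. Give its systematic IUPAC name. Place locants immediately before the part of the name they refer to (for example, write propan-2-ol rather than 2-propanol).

The longest carbon chain that includes the –COOH group and the multiple bond has 11 carbons, so the parent hydride is undecane.
The highest-priority functional group is a carboxylic acid (terminal –COOH), so the name ends in -oic acid.
The chain contains a C=C double bond, so the unsaturation ending is -ene.
Number the chain so that the carboxylic acid carbon is C-1 by definition.
This places the double bond between C-3 and C-4; an ethyl group at C-5.
Assembling the pieces gives 5-ethylundec-3-enoic acid.

5-ethylundec-3-enoic acid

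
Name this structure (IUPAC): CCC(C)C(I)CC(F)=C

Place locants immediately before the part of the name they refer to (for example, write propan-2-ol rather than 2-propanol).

2-fluoro-4-iodo-5-methylhept-1-ene

The longest carbon chain that includes the multiple bond has 7 carbons, so the parent hydride is heptane.
A C=C double bond in the chain gives the infix -ene-.
Number the chain so that numbering from this end puts the double bond at C-1 rather than C-6.
This places the double bond between C-1 and C-2; a fluoro group at C-2; an iodo group at C-4; a methyl group at C-5.
Prefixes are listed alphabetically: fluoro, iodo, methyl.
The name is 2-fluoro-4-iodo-5-methylhept-1-ene.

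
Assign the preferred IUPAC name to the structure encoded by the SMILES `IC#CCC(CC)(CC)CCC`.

4,4-diethyl-1-iodohept-1-yne

The longest carbon chain that includes the multiple bond has 7 carbons, so the parent hydride is heptane.
The chain contains a C≡C triple bond, so the unsaturation ending is -yne.
The numbering direction is chosen so that numbering from this end puts the triple bond at C-1 rather than C-6.
This places the triple bond between C-1 and C-2; two ethyl groups at C-4; an iodo group at C-1.
Substituent prefixes are cited in alphabetical order (multiplying prefixes like di-/tri- are ignored for ordering).
The name is 4,4-diethyl-1-iodohept-1-yne.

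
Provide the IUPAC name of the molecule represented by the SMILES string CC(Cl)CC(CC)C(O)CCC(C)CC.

The longest chain bearing the –OH group is 10 carbons long (decane).
The highest-priority functional group is an alcohol (–OH), so the name ends in -ol.
Choose the numbering such that numbering from this end puts the hydroxyl group at C-5 rather than C-6.
This places the hydroxyl at C-5; a chloro group at C-2; an ethyl group at C-4; a methyl group at C-8.
Substituent prefixes are cited in alphabetical order (multiplying prefixes like di-/tri- are ignored for ordering).
Assembling the pieces gives 2-chloro-4-ethyl-8-methyldecan-5-ol.

2-chloro-4-ethyl-8-methyldecan-5-ol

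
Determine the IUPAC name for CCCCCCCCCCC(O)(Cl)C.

The longest chain bearing the –OH group is 12 carbons long (dodecane).
The highest-priority functional group is an alcohol (–OH), so the name ends in -ol.
The numbering direction is chosen so that numbering from this end puts the hydroxyl group at C-2 rather than C-11.
With this numbering: the hydroxyl at C-2; a chloro group at C-2.
The name is 2-chlorododecan-2-ol.

2-chlorododecan-2-ol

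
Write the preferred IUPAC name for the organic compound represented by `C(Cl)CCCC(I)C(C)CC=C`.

9-chloro-5-iodo-4-methylnon-1-ene

The longest carbon chain that includes the multiple bond has 9 carbons, so the parent hydride is nonane.
A C=C double bond in the chain gives the infix -ene-.
The numbering direction is chosen so that numbering from this end puts the double bond at C-1 rather than C-8.
This places the double bond between C-1 and C-2; a chloro group at C-9; an iodo group at C-5; a methyl group at C-4.
Prefixes are listed alphabetically: chloro, iodo, methyl.
The name is 9-chloro-5-iodo-4-methylnon-1-ene.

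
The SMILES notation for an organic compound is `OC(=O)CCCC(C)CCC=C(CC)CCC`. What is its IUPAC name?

9-ethyl-5-methyldodec-8-enoic acid

Counting along the main chain through the –COOH group and the multiple bond gives 12 carbons: the parent is dodecane.
A carboxylic acid (terminal –COOH) is the principal characteristic group, giving the suffix -oic acid.
The chain contains a C=C double bond, so the unsaturation ending is -ene.
Choose the numbering such that the carboxylic acid carbon is C-1 by definition.
This places the double bond between C-8 and C-9; an ethyl group at C-9; a methyl group at C-5.
Substituent prefixes are cited in alphabetical order (multiplying prefixes like di-/tri- are ignored for ordering).
Assembling the pieces gives 9-ethyl-5-methyldodec-8-enoic acid.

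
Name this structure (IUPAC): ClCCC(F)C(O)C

5-chloro-3-fluoropentan-2-ol

The longest carbon chain that includes the –OH group has 5 carbons, so the parent hydride is pentane.
The highest-priority functional group is an alcohol (–OH), so the name ends in -ol.
Choose the numbering such that numbering from this end puts the hydroxyl group at C-2 rather than C-4.
This places the hydroxyl at C-2; a chloro group at C-5; a fluoro group at C-3.
Substituent prefixes are cited in alphabetical order (multiplying prefixes like di-/tri- are ignored for ordering).
Putting it together: 5-chloro-3-fluoropentan-2-ol.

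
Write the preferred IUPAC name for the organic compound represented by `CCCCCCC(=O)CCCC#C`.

dodec-1-yn-6-one

Counting along the main chain through the carbonyl and the multiple bond gives 12 carbons: the parent is dodecane.
The highest-priority functional group is a ketone (C=O on an internal carbon), so the name ends in -one.
A C≡C triple bond in the chain gives the infix -yne-.
Number the chain so that numbering from this end puts the carbonyl group at C-6 rather than C-7.
This places the carbonyl at C-6; the triple bond between C-1 and C-2.
Putting it together: dodec-1-yn-6-one.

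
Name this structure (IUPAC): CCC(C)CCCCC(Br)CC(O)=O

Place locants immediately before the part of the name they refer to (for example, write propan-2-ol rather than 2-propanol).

The longest chain bearing the –COOH group is 10 carbons long (decane).
The principal characteristic group is a carboxylic acid (terminal –COOH), named with the suffix -oic acid.
The numbering direction is chosen so that the carboxylic acid carbon is C-1 by definition.
This places a bromo group at C-3; a methyl group at C-8.
Prefixes are listed alphabetically: bromo, methyl.
The name is 3-bromo-8-methyldecanoic acid.

3-bromo-8-methyldecanoic acid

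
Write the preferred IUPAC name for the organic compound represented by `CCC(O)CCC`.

Counting along the main chain through the –OH group gives 6 carbons: the parent is hexane.
An alcohol (–OH) is the principal characteristic group, giving the suffix -ol.
Number the chain so that numbering from this end puts the hydroxyl group at C-3 rather than C-4.
This places the hydroxyl at C-3.
Putting it together: hexan-3-ol.

hexan-3-ol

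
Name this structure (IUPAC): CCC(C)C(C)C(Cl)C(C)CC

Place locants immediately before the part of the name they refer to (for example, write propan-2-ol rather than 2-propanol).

The parent chain contains 8 carbons (octane).
Choose the numbering such that the locant sets are identical either way, so the alphabetically earlier chloro substituent takes the lower locant (4 rather than 5).
With this numbering: a chloro group at C-4; methyl groups at C-3 and C-5 and C-6.
Prefixes are listed alphabetically: chloro, methyl.
Assembling the pieces gives 4-chloro-3,5,6-trimethyloctane.

4-chloro-3,5,6-trimethyloctane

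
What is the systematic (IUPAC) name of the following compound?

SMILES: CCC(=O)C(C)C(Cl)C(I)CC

5-chloro-6-iodo-4-methyloctan-3-one

Counting along the main chain through the carbonyl gives 8 carbons: the parent is octane.
The principal characteristic group is a ketone (C=O on an internal carbon), named with the suffix -one.
The numbering direction is chosen so that numbering from this end puts the carbonyl group at C-3 rather than C-6.
This places the carbonyl at C-3; a chloro group at C-5; an iodo group at C-6; a methyl group at C-4.
Prefixes are listed alphabetically: chloro, iodo, methyl.
The name is 5-chloro-6-iodo-4-methyloctan-3-one.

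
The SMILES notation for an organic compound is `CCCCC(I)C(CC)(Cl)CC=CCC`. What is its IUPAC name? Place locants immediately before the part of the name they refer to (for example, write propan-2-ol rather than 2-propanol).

The longest carbon chain that includes the multiple bond has 11 carbons, so the parent hydride is undecane.
There is one C=C double bond, indicated by the ending -ene.
Choose the numbering such that numbering from this end puts the double bond at C-3 rather than C-8.
That gives the double bond between C-3 and C-4; a chloro group at C-6; an ethyl group at C-6; an iodo group at C-7.
Prefixes are listed alphabetically: chloro, ethyl, iodo.
Putting it together: 6-chloro-6-ethyl-7-iodoundec-3-ene.

6-chloro-6-ethyl-7-iodoundec-3-ene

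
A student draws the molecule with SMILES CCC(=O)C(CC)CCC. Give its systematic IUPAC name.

4-ethylheptan-3-one

The longest carbon chain that includes the carbonyl has 7 carbons, so the parent hydride is heptane.
The principal characteristic group is a ketone (C=O on an internal carbon), named with the suffix -one.
The numbering direction is chosen so that numbering from this end puts the carbonyl group at C-3 rather than C-5.
This places the carbonyl at C-3; an ethyl group at C-4.
Putting it together: 4-ethylheptan-3-one.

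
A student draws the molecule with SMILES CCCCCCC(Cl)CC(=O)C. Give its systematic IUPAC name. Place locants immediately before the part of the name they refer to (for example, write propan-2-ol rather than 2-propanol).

The longest carbon chain that includes the carbonyl has 10 carbons, so the parent hydride is decane.
A ketone (C=O on an internal carbon) is the principal characteristic group, giving the suffix -one.
Choose the numbering such that numbering from this end puts the carbonyl group at C-2 rather than C-9.
This places the carbonyl at C-2; a chloro group at C-4.
Assembling the pieces gives 4-chlorodecan-2-one.

4-chlorodecan-2-one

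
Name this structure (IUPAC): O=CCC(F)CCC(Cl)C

6-chloro-3-fluoroheptanal

The longest chain bearing the –CHO group is 7 carbons long (heptane).
An aldehyde (terminal –CHO) is the principal characteristic group, giving the suffix -al.
Number the chain so that the aldehyde carbon is C-1 by definition.
With this numbering: a chloro group at C-6; a fluoro group at C-3.
Prefixes are listed alphabetically: chloro, fluoro.
The name is 6-chloro-3-fluoroheptanal.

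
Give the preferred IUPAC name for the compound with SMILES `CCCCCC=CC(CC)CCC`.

4-ethylundec-5-ene

The longest chain bearing the multiple bond is 11 carbons long (undecane).
A C=C double bond in the chain gives the infix -ene-.
Number the chain so that numbering from this end puts the double bond at C-5 rather than C-6.
With this numbering: the double bond between C-5 and C-6; an ethyl group at C-4.
Putting it together: 4-ethylundec-5-ene.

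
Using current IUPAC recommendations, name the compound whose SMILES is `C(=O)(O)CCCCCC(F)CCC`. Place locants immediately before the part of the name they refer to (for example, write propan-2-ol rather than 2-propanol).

7-fluorodecanoic acid

The longest chain bearing the –COOH group is 10 carbons long (decane).
The principal characteristic group is a carboxylic acid (terminal –COOH), named with the suffix -oic acid.
The numbering direction is chosen so that the carboxylic acid carbon is C-1 by definition.
This places a fluoro group at C-7.
Assembling the pieces gives 7-fluorodecanoic acid.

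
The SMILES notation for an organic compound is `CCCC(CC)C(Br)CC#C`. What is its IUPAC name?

4-bromo-5-ethyloct-1-yne

The longest carbon chain that includes the multiple bond has 8 carbons, so the parent hydride is octane.
The chain contains a C≡C triple bond, so the unsaturation ending is -yne.
Choose the numbering such that numbering from this end puts the triple bond at C-1 rather than C-7.
With this numbering: the triple bond between C-1 and C-2; a bromo group at C-4; an ethyl group at C-5.
The substituents are ordered alphabetically, ignoring any di-/tri- multipliers.
Putting it together: 4-bromo-5-ethyloct-1-yne.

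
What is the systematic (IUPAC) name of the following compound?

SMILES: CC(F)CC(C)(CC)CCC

4-ethyl-2-fluoro-4-methylheptane

The longest continuous carbon chain has 7 atoms, so the parent hydride is heptane.
The numbering direction is chosen so that the substituent locant set {2,4,4} is lower than {4,4,6} at the first point of difference.
This places an ethyl group at C-4; a fluoro group at C-2; a methyl group at C-4.
Substituent prefixes are cited in alphabetical order (multiplying prefixes like di-/tri- are ignored for ordering).
The name is 4-ethyl-2-fluoro-4-methylheptane.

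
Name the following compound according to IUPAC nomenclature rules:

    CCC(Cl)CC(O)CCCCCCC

3-chlorododecan-5-ol

Counting along the main chain through the –OH group gives 12 carbons: the parent is dodecane.
An alcohol (–OH) is the principal characteristic group, giving the suffix -ol.
The numbering direction is chosen so that numbering from this end puts the hydroxyl group at C-5 rather than C-8.
This places the hydroxyl at C-5; a chloro group at C-3.
Assembling the pieces gives 3-chlorododecan-5-ol.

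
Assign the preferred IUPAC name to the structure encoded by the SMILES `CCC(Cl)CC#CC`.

5-chlorohept-2-yne

The longest chain bearing the multiple bond is 7 carbons long (heptane).
The chain contains a C≡C triple bond, so the unsaturation ending is -yne.
Number the chain so that numbering from this end puts the triple bond at C-2 rather than C-5.
This places the triple bond between C-2 and C-3; a chloro group at C-5.
Putting it together: 5-chlorohept-2-yne.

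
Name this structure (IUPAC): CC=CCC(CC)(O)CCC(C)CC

The longest chain bearing the –OH group and the multiple bond is 10 carbons long (decane).
The principal characteristic group is an alcohol (–OH), named with the suffix -ol.
The chain contains a C=C double bond, so the unsaturation ending is -ene.
The numbering direction is chosen so that numbering from this end puts the hydroxyl group at C-5 rather than C-6.
This places the hydroxyl at C-5; the double bond between C-2 and C-3; an ethyl group at C-5; a methyl group at C-8.
Substituent prefixes are cited in alphabetical order (multiplying prefixes like di-/tri- are ignored for ordering).
Assembling the pieces gives 5-ethyl-8-methyldec-2-en-5-ol.

5-ethyl-8-methyldec-2-en-5-ol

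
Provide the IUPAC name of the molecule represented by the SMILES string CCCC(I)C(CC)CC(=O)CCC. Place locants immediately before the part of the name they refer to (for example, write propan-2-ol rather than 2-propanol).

6-ethyl-7-iododecan-4-one

Counting along the main chain through the carbonyl gives 10 carbons: the parent is decane.
A ketone (C=O on an internal carbon) is the principal characteristic group, giving the suffix -one.
The numbering direction is chosen so that numbering from this end puts the carbonyl group at C-4 rather than C-7.
With this numbering: the carbonyl at C-4; an ethyl group at C-6; an iodo group at C-7.
Prefixes are listed alphabetically: ethyl, iodo.
Putting it together: 6-ethyl-7-iododecan-4-one.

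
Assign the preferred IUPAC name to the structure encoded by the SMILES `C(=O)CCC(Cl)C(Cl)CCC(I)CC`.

4,5-dichloro-8-iododecanal

Counting along the main chain through the –CHO group gives 10 carbons: the parent is decane.
The highest-priority functional group is an aldehyde (terminal –CHO), so the name ends in -al.
Number the chain so that the aldehyde carbon is C-1 by definition.
With this numbering: chloro groups at C-4 and C-5; an iodo group at C-8.
The substituents are ordered alphabetically, ignoring any di-/tri- multipliers.
Putting it together: 4,5-dichloro-8-iododecanal.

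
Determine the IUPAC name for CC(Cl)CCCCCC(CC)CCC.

The longest carbon chain is 11 atoms: the parent is undecane.
The numbering direction is chosen so that the substituent locant set {2,8} is lower than {4,10} at the first point of difference.
That gives a chloro group at C-2; an ethyl group at C-8.
Prefixes are listed alphabetically: chloro, ethyl.
Putting it together: 2-chloro-8-ethylundecane.

2-chloro-8-ethylundecane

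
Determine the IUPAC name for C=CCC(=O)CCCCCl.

The longest chain bearing the carbonyl and the multiple bond is 8 carbons long (octane).
The highest-priority functional group is a ketone (C=O on an internal carbon), so the name ends in -one.
A C=C double bond in the chain gives the infix -ene-.
Choose the numbering such that numbering from this end puts the carbonyl group at C-4 rather than C-5.
With this numbering: the carbonyl at C-4; the double bond between C-1 and C-2; a chloro group at C-8.
Assembling the pieces gives 8-chlorooct-1-en-4-one.

8-chlorooct-1-en-4-one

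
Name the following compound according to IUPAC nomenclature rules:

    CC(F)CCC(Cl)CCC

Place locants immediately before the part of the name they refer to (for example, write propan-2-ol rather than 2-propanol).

The parent chain contains 8 carbons (octane).
The numbering direction is chosen so that the substituent locant set {2,5} is lower than {4,7} at the first point of difference.
That gives a chloro group at C-5; a fluoro group at C-2.
Prefixes are listed alphabetically: chloro, fluoro.
Putting it together: 5-chloro-2-fluorooctane.

5-chloro-2-fluorooctane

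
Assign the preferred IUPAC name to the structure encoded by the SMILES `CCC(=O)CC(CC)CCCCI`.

Counting along the main chain through the carbonyl gives 9 carbons: the parent is nonane.
A ketone (C=O on an internal carbon) is the principal characteristic group, giving the suffix -one.
The numbering direction is chosen so that numbering from this end puts the carbonyl group at C-3 rather than C-7.
With this numbering: the carbonyl at C-3; an ethyl group at C-5; an iodo group at C-9.
The substituents are ordered alphabetically, ignoring any di-/tri- multipliers.
Putting it together: 5-ethyl-9-iodononan-3-one.

5-ethyl-9-iodononan-3-one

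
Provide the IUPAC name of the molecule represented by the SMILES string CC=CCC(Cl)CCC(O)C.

The longest carbon chain that includes the –OH group and the multiple bond has 9 carbons, so the parent hydride is nonane.
An alcohol (–OH) is the principal characteristic group, giving the suffix -ol.
A C=C double bond in the chain gives the infix -ene-.
Number the chain so that numbering from this end puts the hydroxyl group at C-2 rather than C-8.
With this numbering: the hydroxyl at C-2; the double bond between C-7 and C-8; a chloro group at C-5.
Putting it together: 5-chloronon-7-en-2-ol.

5-chloronon-7-en-2-ol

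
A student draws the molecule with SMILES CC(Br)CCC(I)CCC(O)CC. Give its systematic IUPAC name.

9-bromo-6-iododecan-3-ol

The longest chain bearing the –OH group is 10 carbons long (decane).
The highest-priority functional group is an alcohol (–OH), so the name ends in -ol.
Number the chain so that numbering from this end puts the hydroxyl group at C-3 rather than C-8.
With this numbering: the hydroxyl at C-3; a bromo group at C-9; an iodo group at C-6.
Substituent prefixes are cited in alphabetical order (multiplying prefixes like di-/tri- are ignored for ordering).
Assembling the pieces gives 9-bromo-6-iododecan-3-ol.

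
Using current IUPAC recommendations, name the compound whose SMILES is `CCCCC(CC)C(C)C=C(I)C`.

5-ethyl-2-iodo-4-methylnon-2-ene

Counting along the main chain through the multiple bond gives 9 carbons: the parent is nonane.
A C=C double bond in the chain gives the infix -ene-.
The numbering direction is chosen so that numbering from this end puts the double bond at C-2 rather than C-7.
That gives the double bond between C-2 and C-3; an ethyl group at C-5; an iodo group at C-2; a methyl group at C-4.
Substituent prefixes are cited in alphabetical order (multiplying prefixes like di-/tri- are ignored for ordering).
Putting it together: 5-ethyl-2-iodo-4-methylnon-2-ene.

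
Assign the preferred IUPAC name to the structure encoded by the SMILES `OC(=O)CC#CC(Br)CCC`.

5-bromooct-3-ynoic acid

The longest chain bearing the –COOH group and the multiple bond is 8 carbons long (octane).
The principal characteristic group is a carboxylic acid (terminal –COOH), named with the suffix -oic acid.
There is one C≡C triple bond, indicated by the ending -yne.
The numbering direction is chosen so that the carboxylic acid carbon is C-1 by definition.
That gives the triple bond between C-3 and C-4; a bromo group at C-5.
Assembling the pieces gives 5-bromooct-3-ynoic acid.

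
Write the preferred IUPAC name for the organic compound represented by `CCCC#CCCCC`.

Counting along the main chain through the multiple bond gives 9 carbons: the parent is nonane.
There is one C≡C triple bond, indicated by the ending -yne.
The numbering direction is chosen so that numbering from this end puts the triple bond at C-4 rather than C-5.
With this numbering: the triple bond between C-4 and C-5.
The name is non-4-yne.

non-4-yne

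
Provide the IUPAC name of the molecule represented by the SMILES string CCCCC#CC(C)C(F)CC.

The longest chain bearing the multiple bond is 10 carbons long (decane).
The chain contains a C≡C triple bond, so the unsaturation ending is -yne.
The numbering direction is chosen so that the substituent locant set {3,4} is lower than {7,8} at the first point of difference.
That gives the triple bond between C-5 and C-6; a fluoro group at C-3; a methyl group at C-4.
Substituent prefixes are cited in alphabetical order (multiplying prefixes like di-/tri- are ignored for ordering).
The name is 3-fluoro-4-methyldec-5-yne.

3-fluoro-4-methyldec-5-yne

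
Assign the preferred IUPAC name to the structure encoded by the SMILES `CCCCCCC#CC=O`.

The longest chain bearing the –CHO group and the multiple bond is 9 carbons long (nonane).
The principal characteristic group is an aldehyde (terminal –CHO), named with the suffix -al.
The chain contains a C≡C triple bond, so the unsaturation ending is -yne.
Number the chain so that the aldehyde carbon is C-1 by definition.
That gives the triple bond between C-2 and C-3.
The name is non-2-ynal.

non-2-ynal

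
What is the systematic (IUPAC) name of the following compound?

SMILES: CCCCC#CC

hept-2-yne

Counting along the main chain through the multiple bond gives 7 carbons: the parent is heptane.
A C≡C triple bond in the chain gives the infix -yne-.
The numbering direction is chosen so that numbering from this end puts the triple bond at C-2 rather than C-5.
This places the triple bond between C-2 and C-3.
Putting it together: hept-2-yne.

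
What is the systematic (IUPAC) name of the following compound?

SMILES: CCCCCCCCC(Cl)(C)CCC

The parent chain contains 12 carbons (dodecane).
Choose the numbering such that the substituent locant set {4,4} is lower than {9,9} at the first point of difference.
That gives a chloro group at C-4; a methyl group at C-4.
Substituent prefixes are cited in alphabetical order (multiplying prefixes like di-/tri- are ignored for ordering).
Assembling the pieces gives 4-chloro-4-methyldodecane.

4-chloro-4-methyldodecane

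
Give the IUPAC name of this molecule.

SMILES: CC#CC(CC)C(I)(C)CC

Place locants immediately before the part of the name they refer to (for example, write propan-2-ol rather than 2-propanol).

4-ethyl-5-iodo-5-methylhept-2-yne

The longest carbon chain that includes the multiple bond has 7 carbons, so the parent hydride is heptane.
The chain contains a C≡C triple bond, so the unsaturation ending is -yne.
The numbering direction is chosen so that numbering from this end puts the triple bond at C-2 rather than C-5.
That gives the triple bond between C-2 and C-3; an ethyl group at C-4; an iodo group at C-5; a methyl group at C-5.
The substituents are ordered alphabetically, ignoring any di-/tri- multipliers.
Putting it together: 4-ethyl-5-iodo-5-methylhept-2-yne.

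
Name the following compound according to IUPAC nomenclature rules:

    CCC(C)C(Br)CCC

The longest continuous carbon chain has 7 atoms, so the parent hydride is heptane.
Choose the numbering such that the substituent locant set {3,4} is lower than {4,5} at the first point of difference.
This places a bromo group at C-4; a methyl group at C-3.
Prefixes are listed alphabetically: bromo, methyl.
The name is 4-bromo-3-methylheptane.

4-bromo-3-methylheptane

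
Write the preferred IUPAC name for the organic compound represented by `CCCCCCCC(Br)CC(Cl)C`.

The parent chain contains 11 carbons (undecane).
Choose the numbering such that the substituent locant set {2,4} is lower than {8,10} at the first point of difference.
This places a bromo group at C-4; a chloro group at C-2.
Substituent prefixes are cited in alphabetical order (multiplying prefixes like di-/tri- are ignored for ordering).
Putting it together: 4-bromo-2-chloroundecane.

4-bromo-2-chloroundecane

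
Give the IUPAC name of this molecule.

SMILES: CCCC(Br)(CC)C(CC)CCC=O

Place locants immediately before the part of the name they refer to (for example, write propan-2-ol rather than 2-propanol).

Counting along the main chain through the –CHO group gives 8 carbons: the parent is octane.
An aldehyde (terminal –CHO) is the principal characteristic group, giving the suffix -al.
Number the chain so that the aldehyde carbon is C-1 by definition.
This places a bromo group at C-5; ethyl groups at C-4 and C-5.
The substituents are ordered alphabetically, ignoring any di-/tri- multipliers.
The name is 5-bromo-4,5-diethyloctanal.

5-bromo-4,5-diethyloctanal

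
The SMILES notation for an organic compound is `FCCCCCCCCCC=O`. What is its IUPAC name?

10-fluorodecanal

Counting along the main chain through the –CHO group gives 10 carbons: the parent is decane.
An aldehyde (terminal –CHO) is the principal characteristic group, giving the suffix -al.
Number the chain so that the aldehyde carbon is C-1 by definition.
That gives a fluoro group at C-10.
The name is 10-fluorodecanal.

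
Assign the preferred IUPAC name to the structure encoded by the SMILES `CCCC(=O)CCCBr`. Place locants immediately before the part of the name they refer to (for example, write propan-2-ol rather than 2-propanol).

Counting along the main chain through the carbonyl gives 7 carbons: the parent is heptane.
The highest-priority functional group is a ketone (C=O on an internal carbon), so the name ends in -one.
The numbering direction is chosen so that the substituent locant set {1} is lower than {7} at the first point of difference.
With this numbering: the carbonyl at C-4; a bromo group at C-1.
Putting it together: 1-bromoheptan-4-one.

1-bromoheptan-4-one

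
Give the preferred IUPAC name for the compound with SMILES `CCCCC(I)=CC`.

The longest chain bearing the multiple bond is 7 carbons long (heptane).
The chain contains a C=C double bond, so the unsaturation ending is -ene.
The numbering direction is chosen so that numbering from this end puts the double bond at C-2 rather than C-5.
That gives the double bond between C-2 and C-3; an iodo group at C-3.
Putting it together: 3-iodohept-2-ene.

3-iodohept-2-ene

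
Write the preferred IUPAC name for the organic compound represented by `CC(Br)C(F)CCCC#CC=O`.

The longest carbon chain that includes the –CHO group and the multiple bond has 9 carbons, so the parent hydride is nonane.
The highest-priority functional group is an aldehyde (terminal –CHO), so the name ends in -al.
A C≡C triple bond in the chain gives the infix -yne-.
Choose the numbering such that the aldehyde carbon is C-1 by definition.
With this numbering: the triple bond between C-2 and C-3; a bromo group at C-8; a fluoro group at C-7.
Substituent prefixes are cited in alphabetical order (multiplying prefixes like di-/tri- are ignored for ordering).
Putting it together: 8-bromo-7-fluoronon-2-ynal.

8-bromo-7-fluoronon-2-ynal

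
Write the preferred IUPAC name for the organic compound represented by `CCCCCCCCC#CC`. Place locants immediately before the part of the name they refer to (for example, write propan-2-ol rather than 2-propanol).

Counting along the main chain through the multiple bond gives 11 carbons: the parent is undecane.
There is one C≡C triple bond, indicated by the ending -yne.
The numbering direction is chosen so that numbering from this end puts the triple bond at C-2 rather than C-9.
This places the triple bond between C-2 and C-3.
The name is undec-2-yne.

undec-2-yne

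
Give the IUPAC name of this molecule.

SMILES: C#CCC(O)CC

hex-5-yn-3-ol

The longest chain bearing the –OH group and the multiple bond is 6 carbons long (hexane).
The principal characteristic group is an alcohol (–OH), named with the suffix -ol.
There is one C≡C triple bond, indicated by the ending -yne.
Choose the numbering such that numbering from this end puts the hydroxyl group at C-3 rather than C-4.
With this numbering: the hydroxyl at C-3; the triple bond between C-5 and C-6.
Putting it together: hex-5-yn-3-ol.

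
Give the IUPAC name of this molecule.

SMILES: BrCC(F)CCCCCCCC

1-bromo-2-fluorodecane

The longest carbon chain is 10 atoms: the parent is decane.
Choose the numbering such that the substituent locant set {1,2} is lower than {9,10} at the first point of difference.
This places a bromo group at C-1; a fluoro group at C-2.
Substituent prefixes are cited in alphabetical order (multiplying prefixes like di-/tri- are ignored for ordering).
The name is 1-bromo-2-fluorodecane.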